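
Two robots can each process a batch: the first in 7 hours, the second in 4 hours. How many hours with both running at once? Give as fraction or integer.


Rate of A = 1/7 job per hour
Rate of B = 1/4 job per hour
Combined rate = 1/7 + 1/4
Find common denominator: (4 + 7)/(7*4) = 11/28
Combined rate = 11/28 job per hour
Time together = 1 / (11/28) = 28/11 hours

28/11


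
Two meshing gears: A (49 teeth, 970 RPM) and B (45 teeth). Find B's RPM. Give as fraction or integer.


Gear ratio: teeth_A * RPM_A = teeth_B * RPM_B
49 * 970 = 45 * RPM_B
47530 = 45 * RPM_B
RPM_B = 47530 / 45
RPM_B = 9506/9

9506/9


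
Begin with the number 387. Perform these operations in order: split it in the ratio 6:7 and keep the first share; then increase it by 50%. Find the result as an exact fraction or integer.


Start with 387.
Step 1: Split 6:7, first share = 387 * 6/13 = 2322/13
Step 2: Increase by 50%: 2322/13 * 150/100 = 3483/13
Final result = 3483/13

3483/13


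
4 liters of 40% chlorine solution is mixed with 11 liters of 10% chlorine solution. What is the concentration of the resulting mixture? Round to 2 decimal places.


Solute in mixture 1 = 40% of 4 L = 4*40/100 = 8/5 L
Solute in mixture 2 = 10% of 11 L = 11*10/100 = 11/10 L
Total solute = 8/5 + 11/10 = 27/10 L
Total volume = 4 + 11 = 15 L
Final concentration = 27/10/15 * 100 = 18.00%

18.00


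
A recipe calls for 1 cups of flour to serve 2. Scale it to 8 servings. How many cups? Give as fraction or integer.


Original: 1 cups for 2 servings
Target servings = 8
Scaling factor = 8/2
New amount = 1 * 8/2
= 8/2
= 4 cups

4


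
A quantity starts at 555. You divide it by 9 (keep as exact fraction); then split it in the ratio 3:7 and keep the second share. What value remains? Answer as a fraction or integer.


Start with 555.
Step 1: Divide by 9: 555 / 9 = 185/3
Step 2: Split 3:7, second share = 185/3 * 7/10 = 259/6
Final result = 259/6

259/6


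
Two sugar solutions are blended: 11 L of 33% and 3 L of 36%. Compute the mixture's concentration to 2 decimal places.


Solute in mixture 1 = 33% of 11 L = 11*33/100 = 363/100 L
Solute in mixture 2 = 36% of 3 L = 3*36/100 = 27/25 L
Total solute = 363/100 + 27/25 = 471/100 L
Total volume = 11 + 3 = 14 L
Final concentration = 471/100/14 * 100 = 33.64%

33.64


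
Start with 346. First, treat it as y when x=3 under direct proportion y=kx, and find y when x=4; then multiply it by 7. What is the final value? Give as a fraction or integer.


Start with 346.
Step 1: Direct prop: k = (346)/3; new y = k*4 = 346*4/3 = 1384/3
Step 2: Multiply by 7: 1384/3 * 7 = 9688/3
Final result = 9688/3

9688/3


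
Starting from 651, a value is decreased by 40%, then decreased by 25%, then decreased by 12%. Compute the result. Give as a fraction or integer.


Start: 651
Step 1: decrease by 40% => multiply by 60/100
  651 * 60/100 = 1953/5
Step 2: decrease by 25% => multiply by 75/100
  1953/5 * 75/100 = 5859/20
Step 3: decrease by 12% => multiply by 88/100
  5859/20 * 88/100 = 64449/250
Final value = 64449/250

64449/250


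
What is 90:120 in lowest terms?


Find GCD(90, 120)
GCD = 30
Divide both by 30: 90/30 = 3, 120/30 = 4
Simplified ratio = 3:4

3:4


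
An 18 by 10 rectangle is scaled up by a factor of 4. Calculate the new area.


Original dimensions: 18 x 10
Enlargement factor = 4
New width = 18 * 4 = 72
New height = 10 * 4 = 40
New area = 72 * 40 = 2880

2880


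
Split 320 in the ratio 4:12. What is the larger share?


Total parts = 4 + 12 = 16
Value per part = 320 / 16 = 20
First share = 4 * 20 = 80
Second share = 12 * 20 = 240
Larger share = 240

240


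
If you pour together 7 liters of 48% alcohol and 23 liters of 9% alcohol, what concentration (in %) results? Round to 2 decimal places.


Solute in mixture 1 = 48% of 7 L = 7*48/100 = 84/25 L
Solute in mixture 2 = 9% of 23 L = 23*9/100 = 207/100 L
Total solute = 84/25 + 207/100 = 543/100 L
Total volume = 7 + 23 = 30 L
Final concentration = 543/100/30 * 100 = 18.10%

18.10


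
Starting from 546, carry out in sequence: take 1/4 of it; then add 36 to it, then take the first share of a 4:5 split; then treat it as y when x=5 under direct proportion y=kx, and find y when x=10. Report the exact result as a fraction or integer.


Start with 546.
Step 1: Take 1/4: 546 * 1/4 = 273/2
Step 2: Add 36: 273/2+36=345/2; split 4:5 first = 345/2*4/9 = 230/3
Step 3: Direct prop: k = (230/3)/5; new y = k*10 = 230/3*10/5 = 460/3
Final result = 460/3

460/3


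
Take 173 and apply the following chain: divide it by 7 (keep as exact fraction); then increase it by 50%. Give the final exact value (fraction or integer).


Start with 173.
Step 1: Divide by 7: 173 / 7 = 173/7
Step 2: Increase by 50%: 173/7 * 150/100 = 519/14
Final result = 519/14

519/14


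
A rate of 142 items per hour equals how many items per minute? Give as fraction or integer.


Converting from per hour to per minute
Rate = 142 items per hour
Divide by 60: 142/60
= 71/30 items per minute

71/30


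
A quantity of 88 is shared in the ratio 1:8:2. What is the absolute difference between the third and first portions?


Total parts = 1 + 8 + 2 = 11
Value per part = 88 / 11 = 8
Shares: 1*8=8, 8*8=64, 2*8=16
Third share = 16, first share = 8
Difference = |16 - 8| = 8

8


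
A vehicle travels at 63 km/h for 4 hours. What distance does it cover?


Using distance = speed * time
Speed = 63 km/h
Time = 4 hours
Distance = 63 * 4
= 252 km

252


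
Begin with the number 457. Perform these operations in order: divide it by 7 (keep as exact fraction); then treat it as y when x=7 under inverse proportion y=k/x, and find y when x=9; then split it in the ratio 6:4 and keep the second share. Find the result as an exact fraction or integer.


Start with 457.
Step 1: Divide by 7: 457 / 7 = 457/7
Step 2: Inverse prop: k = (457/7)*7; new y = k/9 = 457/7*7/9 = 457/9
Step 3: Split 6:4, second share = 457/9 * 4/10 = 914/45
Final result = 914/45

914/45


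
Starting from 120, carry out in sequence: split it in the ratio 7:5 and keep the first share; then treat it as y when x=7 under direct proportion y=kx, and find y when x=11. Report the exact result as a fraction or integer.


Start with 120.
Step 1: Split 7:5, first share = 120 * 7/12 = 70
Step 2: Direct prop: k = (70)/7; new y = k*11 = 70*11/7 = 110
Final result = 110

110


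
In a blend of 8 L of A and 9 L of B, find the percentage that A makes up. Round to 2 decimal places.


Volume of A = 8 L
Volume of B = 9 L
Total volume = 8 + 9 = 17 L
Percentage of A = (8/17) * 100
= 47.06%

47.06


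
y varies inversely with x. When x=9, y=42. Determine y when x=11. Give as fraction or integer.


Inverse proportion: y = k/x
Find k: k = 9 * 42 = 378
Compute y at x=11: y = 378/11
y = 378/11

378/11


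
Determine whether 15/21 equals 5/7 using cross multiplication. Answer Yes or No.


Cross multiply to check 15/21 = 5/7
Left cross product: 15 * 7 = 105
Right cross product: 21 * 5 = 105
105 = 105
Equal, so proportions match => Yes

Yes


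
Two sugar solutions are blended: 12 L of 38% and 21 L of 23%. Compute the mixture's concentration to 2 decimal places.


Solute in mixture 1 = 38% of 12 L = 12*38/100 = 114/25 L
Solute in mixture 2 = 23% of 21 L = 21*23/100 = 483/100 L
Total solute = 114/25 + 483/100 = 939/100 L
Total volume = 12 + 21 = 33 L
Final concentration = 939/100/33 * 100 = 28.45%

28.45


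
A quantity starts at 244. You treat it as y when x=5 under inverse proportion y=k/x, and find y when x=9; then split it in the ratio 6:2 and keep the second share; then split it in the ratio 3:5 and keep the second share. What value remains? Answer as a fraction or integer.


Start with 244.
Step 1: Inverse prop: k = (244)*5; new y = k/9 = 244*5/9 = 1220/9
Step 2: Split 6:2, second share = 1220/9 * 2/8 = 305/9
Step 3: Split 3:5, second share = 305/9 * 5/8 = 1525/72
Final result = 1525/72

1525/72


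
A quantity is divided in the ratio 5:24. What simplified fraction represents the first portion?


Total parts = 5 + 24 = 29
First part fraction = 5/29
Simplify: 5/29 = 5/29

5/29


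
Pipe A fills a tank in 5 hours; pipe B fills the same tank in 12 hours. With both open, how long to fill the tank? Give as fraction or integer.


Rate of A = 1/5 job per hour
Rate of B = 1/12 job per hour
Combined rate = 1/5 + 1/12
Find common denominator: (12 + 5)/(5*12) = 17/60
Combined rate = 17/60 job per hour
Time together = 1 / (17/60) = 60/17 hours

60/17


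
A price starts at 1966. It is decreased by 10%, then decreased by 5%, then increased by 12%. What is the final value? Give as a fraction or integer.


Start: 1966
Step 1: decrease by 10% => multiply by 90/100
  1966 * 90/100 = 8847/5
Step 2: decrease by 5% => multiply by 95/100
  8847/5 * 95/100 = 168093/100
Step 3: increase by 12% => multiply by 112/100
  168093/100 * 112/100 = 1176651/625
Final value = 1176651/625

1176651/625


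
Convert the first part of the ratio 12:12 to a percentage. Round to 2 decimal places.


Total parts = 12 + 12 = 24
First part fraction = 12/24
Percentage = (12/24) * 100
= 0.5 * 100
= 50.00%

50.00


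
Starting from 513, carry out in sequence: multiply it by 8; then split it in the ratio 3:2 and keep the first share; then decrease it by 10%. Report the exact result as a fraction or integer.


Start with 513.
Step 1: Multiply by 8: 513 * 8 = 4104
Step 2: Split 3:2, first share = 4104 * 3/5 = 12312/5
Step 3: Decrease by 10%: 12312/5 * 90/100 = 55404/25
Final result = 55404/25

55404/25


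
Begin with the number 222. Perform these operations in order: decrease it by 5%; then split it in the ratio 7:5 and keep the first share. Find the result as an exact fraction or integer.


Start with 222.
Step 1: Decrease by 5%: 222 * 95/100 = 2109/10
Step 2: Split 7:5, first share = 2109/10 * 7/12 = 4921/40
Final result = 4921/40

4921/40


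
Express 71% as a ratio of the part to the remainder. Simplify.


Part = 71%, Remainder = 29%
Ratio = 71:29
GCD(71, 29) = 1
Simplify: 71:29 = 71:29

71:29


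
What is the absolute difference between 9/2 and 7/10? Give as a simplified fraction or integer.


Simplify: 9/2 = 9/2 and 7/10 = 7/10
Find common denominator: LCD = 10
Convert: 45/10 and 7/10
Difference = |45 - 7|/10 = 38/10
Simplified = 19/5

19/5


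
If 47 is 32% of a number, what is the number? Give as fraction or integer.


Given: 47 is 32% of the whole
Set up: 47 = 32/100 * whole
whole = 47 * 100 / 32
whole = 4700 / 32
whole = 1175/8

1175/8


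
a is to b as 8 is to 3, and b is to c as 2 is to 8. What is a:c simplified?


Given a:b = 8:3 and b:c = 2:8
Make b consistent. Multiply first ratio by 2: a:b = 16:6
Multiply second ratio by 3: b:c = 6:24
Now b = 6 in both, so a:b:c = 16:6:24
Therefore a:c = 16:24
Simplify by GCD: a:c = 2:3

2:3


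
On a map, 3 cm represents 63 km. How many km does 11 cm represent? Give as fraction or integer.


Map scale: 3 cm = 63 km
Measured distance on map = 11 cm
Set up proportion: 11 * 63 / 3
= 693 / 3
= 231 km

231


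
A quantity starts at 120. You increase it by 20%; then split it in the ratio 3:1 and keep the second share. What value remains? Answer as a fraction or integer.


Start with 120.
Step 1: Increase by 20%: 120 * 120/100 = 144
Step 2: Split 3:1, second share = 144 * 1/4 = 36
Final result = 36

36


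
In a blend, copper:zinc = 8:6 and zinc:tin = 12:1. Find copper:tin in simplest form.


Given a:b = 8:6 and b:c = 12:1
Make b consistent. Multiply first ratio by 12: a:b = 96:72
Multiply second ratio by 6: b:c = 72:6
Now b = 72 in both, so a:b:c = 96:72:6
Therefore a:c = 96:6
Simplify by GCD: a:c = 16:1

16:1


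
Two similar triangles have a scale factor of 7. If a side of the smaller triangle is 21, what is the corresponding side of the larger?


Similar triangles have proportional sides
Scale factor = 7
Smaller side = 21
Corresponding larger side = 21 * 7
= 147

147


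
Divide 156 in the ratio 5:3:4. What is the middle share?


Ratio = 5:3:4
Total parts = 5 + 3 + 4 = 12
Value per part = 156 / 12 = 13
First share = 5 * 13 = 65
Middle share = 3 * 13 = 39
Third share = 4 * 13 = 52

39


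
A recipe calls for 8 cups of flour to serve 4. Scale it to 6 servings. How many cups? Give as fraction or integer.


Original: 8 cups for 4 servings
Target servings = 6
Scaling factor = 6/4
New amount = 8 * 6/4
= 48/4
= 12 cups

12


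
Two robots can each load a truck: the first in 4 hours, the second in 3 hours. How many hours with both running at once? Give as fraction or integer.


Rate of A = 1/4 job per hour
Rate of B = 1/3 job per hour
Combined rate = 1/4 + 1/3
Find common denominator: (3 + 4)/(4*3) = 7/12
Combined rate = 7/12 job per hour
Time together = 1 / (7/12) = 12/7 hours

12/7


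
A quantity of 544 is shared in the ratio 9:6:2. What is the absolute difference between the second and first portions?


Total parts = 9 + 6 + 2 = 17
Value per part = 544 / 17 = 32
Shares: 9*32=288, 6*32=192, 2*32=64
Second share = 192, first share = 288
Difference = |192 - 288| = 96

96


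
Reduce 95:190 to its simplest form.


Find GCD(95, 190)
GCD = 95
Divide both by 95: 95/95 = 1, 190/95 = 2
Simplified ratio = 1:2

1:2


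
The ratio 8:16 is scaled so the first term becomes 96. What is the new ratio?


Original ratio: 8:16
First term target: 96
Scale factor = 96 / 8 = 12
Multiply second term: 16 * 12 = 192
Equivalent ratio = 96:192

96:192


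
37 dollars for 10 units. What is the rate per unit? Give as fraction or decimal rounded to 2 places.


Total dollars = 37
Number of units = 10
Unit rate = 37 / 10
= 3.70 dollars per unit

3.70


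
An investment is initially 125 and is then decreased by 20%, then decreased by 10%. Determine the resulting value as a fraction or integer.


Start: 125
Step 1: decrease by 20% => multiply by 80/100
  125 * 80/100 = 100
Step 2: decrease by 10% => multiply by 90/100
  100 * 90/100 = 90
Final value = 90

90


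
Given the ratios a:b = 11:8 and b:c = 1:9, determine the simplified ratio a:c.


Given a:b = 11:8 and b:c = 1:9
Make b consistent. Multiply first ratio by 1: a:b = 11:8
Multiply second ratio by 8: b:c = 8:72
Now b = 8 in both, so a:b:c = 11:8:72
Therefore a:c = 11:72
Simplify by GCD: a:c = 11:72

11:72


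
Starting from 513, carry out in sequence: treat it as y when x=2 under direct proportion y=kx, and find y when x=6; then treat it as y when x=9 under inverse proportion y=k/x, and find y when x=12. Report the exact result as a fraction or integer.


Start with 513.
Step 1: Direct prop: k = (513)/2; new y = k*6 = 513*6/2 = 1539
Step 2: Inverse prop: k = (1539)*9; new y = k/12 = 1539*9/12 = 4617/4
Final result = 4617/4

4617/4


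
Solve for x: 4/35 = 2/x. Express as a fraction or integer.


Setting up: 4/35 = 2/x
Cross multiply: 4 * x = 35 * 2
4x = 70
x = 70/4
x = 35/2

35/2


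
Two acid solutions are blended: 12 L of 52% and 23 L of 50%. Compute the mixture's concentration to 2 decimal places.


Solute in mixture 1 = 52% of 12 L = 12*52/100 = 156/25 L
Solute in mixture 2 = 50% of 23 L = 23*50/100 = 23/2 L
Total solute = 156/25 + 23/2 = 887/50 L
Total volume = 12 + 23 = 35 L
Final concentration = 887/50/35 * 100 = 50.69%

50.69


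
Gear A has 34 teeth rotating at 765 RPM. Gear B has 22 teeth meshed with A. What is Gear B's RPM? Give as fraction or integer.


Gear ratio: teeth_A * RPM_A = teeth_B * RPM_B
34 * 765 = 22 * RPM_B
26010 = 22 * RPM_B
RPM_B = 26010 / 22
RPM_B = 13005/11

13005/11


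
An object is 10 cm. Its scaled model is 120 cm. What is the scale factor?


Original length = 10 cm
Scaled length = 120 cm
Scale factor = 120 / 10
= 12

12


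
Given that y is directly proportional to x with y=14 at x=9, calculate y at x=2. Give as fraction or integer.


Direct proportion: y = kx
Find k: k = 14/9 = 14/9
Compute y at x=2: y = 14/9 * 2
y = 28/9

28/9


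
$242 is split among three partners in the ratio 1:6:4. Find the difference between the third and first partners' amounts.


Total parts = 1 + 6 + 4 = 11
Value per part = 242 / 11 = 22
Shares: 1*22=22, 6*22=132, 4*22=88
Third share = 88, first share = 22
Difference = |88 - 22| = 66

66


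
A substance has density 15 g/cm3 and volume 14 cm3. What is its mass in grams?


Using mass = density * volume
Density = 15 g/cm3
Volume = 14 cm3
Mass = 15 * 14
= 210 g

210


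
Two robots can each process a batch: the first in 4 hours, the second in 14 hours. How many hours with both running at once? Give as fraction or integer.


Rate of A = 1/4 job per hour
Rate of B = 1/14 job per hour
Combined rate = 1/4 + 1/14
Find common denominator: (14 + 4)/(4*14) = 18/56
Combined rate = 9/28 job per hour
Time together = 1 / (9/28) = 28/9 hours

28/9


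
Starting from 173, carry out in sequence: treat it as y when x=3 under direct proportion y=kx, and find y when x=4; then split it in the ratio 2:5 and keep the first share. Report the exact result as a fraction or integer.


Start with 173.
Step 1: Direct prop: k = (173)/3; new y = k*4 = 173*4/3 = 692/3
Step 2: Split 2:5, first share = 692/3 * 2/7 = 1384/21
Final result = 1384/21

1384/21


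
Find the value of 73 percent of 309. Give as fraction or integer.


Compute 73% of 309
Convert percentage: 73% = 73/100
Multiply: 309 * 73/100
= 22557/100
= 22557/100

22557/100


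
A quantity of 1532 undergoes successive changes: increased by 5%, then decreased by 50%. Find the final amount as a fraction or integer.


Start: 1532
Step 1: increase by 5% => multiply by 105/100
  1532 * 105/100 = 8043/5
Step 2: decrease by 50% => multiply by 50/100
  8043/5 * 50/100 = 8043/10
Final value = 8043/10

8043/10


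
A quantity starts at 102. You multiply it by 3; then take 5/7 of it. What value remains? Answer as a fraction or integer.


Start with 102.
Step 1: Multiply by 3: 102 * 3 = 306
Step 2: Take 5/7: 306 * 5/7 = 1530/7
Final result = 1530/7

1530/7


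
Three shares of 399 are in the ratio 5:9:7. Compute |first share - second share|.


Total parts = 5 + 9 + 7 = 21
Value per part = 399 / 21 = 19
Shares: 5*19=95, 9*19=171, 7*19=133
First share = 95, second share = 171
Difference = |95 - 171| = 76

76


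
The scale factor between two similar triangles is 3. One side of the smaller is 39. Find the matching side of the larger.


Similar triangles have proportional sides
Scale factor = 3
Smaller side = 39
Corresponding larger side = 39 * 3
= 117

117


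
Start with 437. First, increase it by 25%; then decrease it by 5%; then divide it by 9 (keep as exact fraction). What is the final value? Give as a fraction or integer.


Start with 437.
Step 1: Increase by 25%: 437 * 125/100 = 2185/4
Step 2: Decrease by 5%: 2185/4 * 95/100 = 8303/16
Step 3: Divide by 9: 8303/16 / 9 = 8303/144
Final result = 8303/144

8303/144


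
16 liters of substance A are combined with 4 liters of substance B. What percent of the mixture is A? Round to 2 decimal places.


Volume of A = 16 L
Volume of B = 4 L
Total volume = 16 + 4 = 20 L
Percentage of A = (16/20) * 100
= 80.00%

80.00


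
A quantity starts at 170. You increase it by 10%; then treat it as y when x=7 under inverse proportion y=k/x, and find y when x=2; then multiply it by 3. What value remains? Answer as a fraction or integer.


Start with 170.
Step 1: Increase by 10%: 170 * 110/100 = 187
Step 2: Inverse prop: k = (187)*7; new y = k/2 = 187*7/2 = 1309/2
Step 3: Multiply by 3: 1309/2 * 3 = 3927/2
Final result = 3927/2

3927/2


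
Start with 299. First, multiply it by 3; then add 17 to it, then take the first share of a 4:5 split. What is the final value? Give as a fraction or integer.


Start with 299.
Step 1: Multiply by 3: 299 * 3 = 897
Step 2: Add 17: 897+17=914; split 4:5 first = 914*4/9 = 3656/9
Final result = 3656/9

3656/9


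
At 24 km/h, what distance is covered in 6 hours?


Using distance = speed * time
Speed = 24 km/h
Time = 6 hours
Distance = 24 * 6
= 144 km

144


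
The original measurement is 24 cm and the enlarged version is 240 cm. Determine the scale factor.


Original length = 24 cm
Scaled length = 240 cm
Scale factor = 240 / 24
= 10

10


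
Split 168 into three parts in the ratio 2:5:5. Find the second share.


Ratio = 2:5:5
Total parts = 2 + 5 + 5 = 12
Value per part = 168 / 12 = 14
First share = 2 * 14 = 28
Middle share = 5 * 14 = 70
Third share = 5 * 14 = 70

70


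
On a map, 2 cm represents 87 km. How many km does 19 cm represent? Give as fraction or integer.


Map scale: 2 cm = 87 km
Measured distance on map = 19 cm
Set up proportion: 19 * 87 / 2
= 1653 / 2
= 1653/2 km

1653/2


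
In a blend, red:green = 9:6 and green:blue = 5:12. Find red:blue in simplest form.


Given a:b = 9:6 and b:c = 5:12
Make b consistent. Multiply first ratio by 5: a:b = 45:30
Multiply second ratio by 6: b:c = 30:72
Now b = 30 in both, so a:b:c = 45:30:72
Therefore a:c = 45:72
Simplify by GCD: a:c = 5:8

5:8


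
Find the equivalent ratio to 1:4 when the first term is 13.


Original ratio: 1:4
First term target: 13
Scale factor = 13 / 1 = 13
Multiply second term: 4 * 13 = 52
Equivalent ratio = 13:52

13:52


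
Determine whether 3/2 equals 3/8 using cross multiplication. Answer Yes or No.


Cross multiply to check 3/2 = 3/8
Left cross product: 3 * 8 = 24
Right cross product: 2 * 3 = 6
24 != 6
Not equal, so proportions differ => No

No


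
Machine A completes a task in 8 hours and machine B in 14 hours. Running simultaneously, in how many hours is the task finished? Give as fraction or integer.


Rate of A = 1/8 job per hour
Rate of B = 1/14 job per hour
Combined rate = 1/8 + 1/14
Find common denominator: (14 + 8)/(8*14) = 22/112
Combined rate = 11/56 job per hour
Time together = 1 / (11/56) = 56/11 hours

56/11


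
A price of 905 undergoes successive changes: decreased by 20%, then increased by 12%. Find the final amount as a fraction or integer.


Start: 905
Step 1: decrease by 20% => multiply by 80/100
  905 * 80/100 = 724
Step 2: increase by 12% => multiply by 112/100
  724 * 112/100 = 20272/25
Final value = 20272/25

20272/25


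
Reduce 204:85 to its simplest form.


Find GCD(204, 85)
GCD = 17
Divide both by 17: 204/17 = 12, 85/17 = 5
Simplified ratio = 12:5

12:5


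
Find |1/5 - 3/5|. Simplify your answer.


Simplify: 1/5 = 1/5 and 3/5 = 3/5
Find common denominator: LCD = 5
Convert: 1/5 and 3/5
Difference = |1 - 3|/5 = 2/5
Simplified = 2/5

2/5


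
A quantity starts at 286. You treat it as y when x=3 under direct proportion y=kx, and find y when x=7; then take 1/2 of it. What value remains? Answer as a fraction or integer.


Start with 286.
Step 1: Direct prop: k = (286)/3; new y = k*7 = 286*7/3 = 2002/3
Step 2: Take 1/2: 2002/3 * 1/2 = 1001/3
Final result = 1001/3

1001/3


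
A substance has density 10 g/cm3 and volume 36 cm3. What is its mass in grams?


Using mass = density * volume
Density = 10 g/cm3
Volume = 36 cm3
Mass = 10 * 36
= 360 g

360


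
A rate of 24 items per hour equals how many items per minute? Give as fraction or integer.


Converting from per hour to per minute
Rate = 24 items per hour
Divide by 60: 24/60
= 2/5 items per minute

2/5


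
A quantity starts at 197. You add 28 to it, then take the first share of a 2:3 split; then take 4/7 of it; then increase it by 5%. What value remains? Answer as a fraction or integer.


Start with 197.
Step 1: Add 28: 197+28=225; split 2:3 first = 225*2/5 = 90
Step 2: Take 4/7: 90 * 4/7 = 360/7
Step 3: Increase by 5%: 360/7 * 105/100 = 54
Final result = 54

54


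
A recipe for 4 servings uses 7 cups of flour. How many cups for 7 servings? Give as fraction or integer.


Original: 7 cups for 4 servings
Target servings = 7
Scaling factor = 7/4
New amount = 7 * 7/4
= 49/4
= 49/4 cups

49/4


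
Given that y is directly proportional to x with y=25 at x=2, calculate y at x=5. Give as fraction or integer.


Direct proportion: y = kx
Find k: k = 25/2 = 25/2
Compute y at x=5: y = 25/2 * 5
y = 125/2

125/2


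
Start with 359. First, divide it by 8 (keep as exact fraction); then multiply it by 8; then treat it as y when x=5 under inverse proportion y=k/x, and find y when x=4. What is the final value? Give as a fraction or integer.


Start with 359.
Step 1: Divide by 8: 359 / 8 = 359/8
Step 2: Multiply by 8: 359/8 * 8 = 359
Step 3: Inverse prop: k = (359)*5; new y = k/4 = 359*5/4 = 1795/4
Final result = 1795/4

1795/4


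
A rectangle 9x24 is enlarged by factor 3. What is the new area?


Original dimensions: 9 x 24
Enlargement factor = 3
New width = 9 * 3 = 27
New height = 24 * 3 = 72
New area = 27 * 72 = 1944

1944


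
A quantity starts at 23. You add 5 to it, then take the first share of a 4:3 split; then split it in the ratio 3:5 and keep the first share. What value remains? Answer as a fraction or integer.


Start with 23.
Step 1: Add 5: 23+5=28; split 4:3 first = 28*4/7 = 16
Step 2: Split 3:5, first share = 16 * 3/8 = 6
Final result = 6

6


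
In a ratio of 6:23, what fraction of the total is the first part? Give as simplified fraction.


Total parts = 6 + 23 = 29
First part fraction = 6/29
Simplify: 6/29 = 6/29

6/29


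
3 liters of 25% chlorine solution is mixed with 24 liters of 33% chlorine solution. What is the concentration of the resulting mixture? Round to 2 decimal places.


Solute in mixture 1 = 25% of 3 L = 3*25/100 = 3/4 L
Solute in mixture 2 = 33% of 24 L = 24*33/100 = 198/25 L
Total solute = 3/4 + 198/25 = 867/100 L
Total volume = 3 + 24 = 27 L
Final concentration = 867/100/27 * 100 = 32.11%

32.11


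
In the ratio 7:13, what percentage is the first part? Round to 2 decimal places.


Total parts = 7 + 13 = 20
First part fraction = 7/20
Percentage = (7/20) * 100
= 0.35 * 100
= 35.00%

35.00


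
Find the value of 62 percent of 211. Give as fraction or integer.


Compute 62% of 211
Convert percentage: 62% = 62/100
Multiply: 211 * 62/100
= 13082/100
= 6541/50

6541/50


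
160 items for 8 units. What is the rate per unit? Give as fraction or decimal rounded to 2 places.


Total items = 160
Number of units = 8
Unit rate = 160 / 8
= 20 items per unit

20


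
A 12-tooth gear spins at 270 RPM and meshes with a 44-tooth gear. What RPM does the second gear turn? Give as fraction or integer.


Gear ratio: teeth_A * RPM_A = teeth_B * RPM_B
12 * 270 = 44 * RPM_B
3240 = 44 * RPM_B
RPM_B = 3240 / 44
RPM_B = 810/11

810/11


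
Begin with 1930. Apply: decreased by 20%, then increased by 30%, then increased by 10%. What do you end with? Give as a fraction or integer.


Start: 1930
Step 1: decrease by 20% => multiply by 80/100
  1930 * 80/100 = 1544
Step 2: increase by 30% => multiply by 130/100
  1544 * 130/100 = 10036/5
Step 3: increase by 10% => multiply by 110/100
  10036/5 * 110/100 = 55198/25
Final value = 55198/25

55198/25


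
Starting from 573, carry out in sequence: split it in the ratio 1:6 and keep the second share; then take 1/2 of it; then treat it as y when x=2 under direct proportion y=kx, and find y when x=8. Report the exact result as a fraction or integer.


Start with 573.
Step 1: Split 1:6, second share = 573 * 6/7 = 3438/7
Step 2: Take 1/2: 3438/7 * 1/2 = 1719/7
Step 3: Direct prop: k = (1719/7)/2; new y = k*8 = 1719/7*8/2 = 6876/7
Final result = 6876/7

6876/7


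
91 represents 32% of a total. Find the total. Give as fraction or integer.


Given: 91 is 32% of the whole
Set up: 91 = 32/100 * whole
whole = 91 * 100 / 32
whole = 9100 / 32
whole = 2275/8

2275/8


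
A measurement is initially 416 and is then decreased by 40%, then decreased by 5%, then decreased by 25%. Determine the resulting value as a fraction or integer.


Start: 416
Step 1: decrease by 40% => multiply by 60/100
  416 * 60/100 = 1248/5
Step 2: decrease by 5% => multiply by 95/100
  1248/5 * 95/100 = 5928/25
Step 3: decrease by 25% => multiply by 75/100
  5928/25 * 75/100 = 4446/25
Final value = 4446/25

4446/25


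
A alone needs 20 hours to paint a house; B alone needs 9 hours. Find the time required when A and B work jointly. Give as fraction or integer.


Rate of A = 1/20 job per hour
Rate of B = 1/9 job per hour
Combined rate = 1/20 + 1/9
Find common denominator: (9 + 20)/(20*9) = 29/180
Combined rate = 29/180 job per hour
Time together = 1 / (29/180) = 180/29 hours

180/29


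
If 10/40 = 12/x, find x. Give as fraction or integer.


Setting up: 10/40 = 12/x
Cross multiply: 10 * x = 40 * 12
10x = 480
x = 480/10
x = 48

48


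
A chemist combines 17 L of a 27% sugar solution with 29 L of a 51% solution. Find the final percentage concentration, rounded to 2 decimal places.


Solute in mixture 1 = 27% of 17 L = 17*27/100 = 459/100 L
Solute in mixture 2 = 51% of 29 L = 29*51/100 = 1479/100 L
Total solute = 459/100 + 1479/100 = 969/50 L
Total volume = 17 + 29 = 46 L
Final concentration = 969/50/46 * 100 = 42.13%

42.13


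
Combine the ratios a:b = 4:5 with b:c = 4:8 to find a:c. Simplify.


Given a:b = 4:5 and b:c = 4:8
Make b consistent. Multiply first ratio by 4: a:b = 16:20
Multiply second ratio by 5: b:c = 20:40
Now b = 20 in both, so a:b:c = 16:20:40
Therefore a:c = 16:40
Simplify by GCD: a:c = 2:5

2:5


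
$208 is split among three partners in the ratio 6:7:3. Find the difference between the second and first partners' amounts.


Total parts = 6 + 7 + 3 = 16
Value per part = 208 / 16 = 13
Shares: 6*13=78, 7*13=91, 3*13=39
Second share = 91, first share = 78
Difference = |91 - 78| = 13

13


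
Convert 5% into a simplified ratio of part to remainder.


Part = 5%, Remainder = 95%
Ratio = 5:95
GCD(5, 95) = 5
Simplify: 1:19 = 1:19

1:19


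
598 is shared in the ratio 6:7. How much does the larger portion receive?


Total parts = 6 + 7 = 13
Value per part = 598 / 13 = 46
First share = 6 * 46 = 276
Second share = 7 * 46 = 322
Larger share = 322

322


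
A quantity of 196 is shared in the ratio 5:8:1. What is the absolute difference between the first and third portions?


Total parts = 5 + 8 + 1 = 14
Value per part = 196 / 14 = 14
Shares: 5*14=70, 8*14=112, 1*14=14
First share = 70, third share = 14
Difference = |70 - 14| = 56

56


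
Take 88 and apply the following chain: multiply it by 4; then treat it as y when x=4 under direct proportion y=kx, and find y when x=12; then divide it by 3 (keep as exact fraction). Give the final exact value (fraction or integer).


Start with 88.
Step 1: Multiply by 4: 88 * 4 = 352
Step 2: Direct prop: k = (352)/4; new y = k*12 = 352*12/4 = 1056
Step 3: Divide by 3: 1056 / 3 = 352
Final result = 352

352


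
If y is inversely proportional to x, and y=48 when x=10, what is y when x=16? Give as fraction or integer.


Inverse proportion: y = k/x
Find k: k = 10 * 48 = 480
Compute y at x=16: y = 480/16
y = 30

30


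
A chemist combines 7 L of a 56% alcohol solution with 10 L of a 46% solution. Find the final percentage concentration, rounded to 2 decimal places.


Solute in mixture 1 = 56% of 7 L = 7*56/100 = 98/25 L
Solute in mixture 2 = 46% of 10 L = 10*46/100 = 23/5 L
Total solute = 98/25 + 23/5 = 213/25 L
Total volume = 7 + 10 = 17 L
Final concentration = 213/25/17 * 100 = 50.12%

50.12


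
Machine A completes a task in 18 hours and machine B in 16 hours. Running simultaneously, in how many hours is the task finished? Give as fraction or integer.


Rate of A = 1/18 job per hour
Rate of B = 1/16 job per hour
Combined rate = 1/18 + 1/16
Find common denominator: (16 + 18)/(18*16) = 34/288
Combined rate = 17/144 job per hour
Time together = 1 / (17/144) = 144/17 hours

144/17


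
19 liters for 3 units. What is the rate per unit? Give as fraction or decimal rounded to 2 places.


Total liters = 19
Number of units = 3
Unit rate = 19 / 3
= 6.33 liters per unit

6.33


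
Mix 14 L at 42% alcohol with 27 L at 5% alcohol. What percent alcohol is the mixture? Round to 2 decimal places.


Solute in mixture 1 = 42% of 14 L = 14*42/100 = 147/25 L
Solute in mixture 2 = 5% of 27 L = 27*5/100 = 27/20 L
Total solute = 147/25 + 27/20 = 723/100 L
Total volume = 14 + 27 = 41 L
Final concentration = 723/100/41 * 100 = 17.63%

17.63


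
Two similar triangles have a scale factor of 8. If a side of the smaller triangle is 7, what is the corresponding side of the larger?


Similar triangles have proportional sides
Scale factor = 8
Smaller side = 7
Corresponding larger side = 7 * 8
= 56

56


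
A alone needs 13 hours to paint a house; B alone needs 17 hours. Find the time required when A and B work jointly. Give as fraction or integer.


Rate of A = 1/13 job per hour
Rate of B = 1/17 job per hour
Combined rate = 1/13 + 1/17
Find common denominator: (17 + 13)/(13*17) = 30/221
Combined rate = 30/221 job per hour
Time together = 1 / (30/221) = 221/30 hours

221/30


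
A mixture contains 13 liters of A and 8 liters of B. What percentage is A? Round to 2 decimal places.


Volume of A = 13 L
Volume of B = 8 L
Total volume = 13 + 8 = 21 L
Percentage of A = (13/21) * 100
= 61.90%

61.90


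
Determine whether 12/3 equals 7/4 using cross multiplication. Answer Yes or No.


Cross multiply to check 12/3 = 7/4
Left cross product: 12 * 4 = 48
Right cross product: 3 * 7 = 21
48 != 21
Not equal, so proportions differ => No

No


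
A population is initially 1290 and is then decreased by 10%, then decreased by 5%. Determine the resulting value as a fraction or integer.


Start: 1290
Step 1: decrease by 10% => multiply by 90/100
  1290 * 90/100 = 1161
Step 2: decrease by 5% => multiply by 95/100
  1161 * 95/100 = 22059/20
Final value = 22059/20

22059/20


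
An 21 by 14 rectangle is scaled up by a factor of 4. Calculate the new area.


Original dimensions: 21 x 14
Enlargement factor = 4
New width = 21 * 4 = 84
New height = 14 * 4 = 56
New area = 84 * 56 = 4704

4704


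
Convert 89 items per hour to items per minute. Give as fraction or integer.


Converting from per hour to per minute
Rate = 89 items per hour
Divide by 60: 89/60
= 89/60 items per minute

89/60


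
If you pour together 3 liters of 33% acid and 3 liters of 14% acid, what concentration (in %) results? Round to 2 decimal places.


Solute in mixture 1 = 33% of 3 L = 3*33/100 = 99/100 L
Solute in mixture 2 = 14% of 3 L = 3*14/100 = 21/50 L
Total solute = 99/100 + 21/50 = 141/100 L
Total volume = 3 + 3 = 6 L
Final concentration = 141/100/6 * 100 = 23.50%

23.50


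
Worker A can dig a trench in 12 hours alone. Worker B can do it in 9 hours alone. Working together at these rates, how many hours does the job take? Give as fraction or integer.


Rate of A = 1/12 job per hour
Rate of B = 1/9 job per hour
Combined rate = 1/12 + 1/9
Find common denominator: (9 + 12)/(12*9) = 21/108
Combined rate = 7/36 job per hour
Time together = 1 / (7/36) = 36/7 hours

36/7


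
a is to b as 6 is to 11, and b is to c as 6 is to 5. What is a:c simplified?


Given a:b = 6:11 and b:c = 6:5
Make b consistent. Multiply first ratio by 6: a:b = 36:66
Multiply second ratio by 11: b:c = 66:55
Now b = 66 in both, so a:b:c = 36:66:55
Therefore a:c = 36:55
Simplify by GCD: a:c = 36:55

36:55


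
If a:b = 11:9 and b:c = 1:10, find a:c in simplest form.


Given a:b = 11:9 and b:c = 1:10
Make b consistent. Multiply first ratio by 1: a:b = 11:9
Multiply second ratio by 9: b:c = 9:90
Now b = 9 in both, so a:b:c = 11:9:90
Therefore a:c = 11:90
Simplify by GCD: a:c = 11:90

11:90


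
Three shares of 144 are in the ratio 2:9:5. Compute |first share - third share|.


Total parts = 2 + 9 + 5 = 16
Value per part = 144 / 16 = 9
Shares: 2*9=18, 9*9=81, 5*9=45
First share = 18, third share = 45
Difference = |18 - 45| = 27

27


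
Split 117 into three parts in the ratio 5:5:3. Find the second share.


Ratio = 5:5:3
Total parts = 5 + 5 + 3 = 13
Value per part = 117 / 13 = 9
First share = 5 * 9 = 45
Middle share = 5 * 9 = 45
Third share = 3 * 9 = 27

45


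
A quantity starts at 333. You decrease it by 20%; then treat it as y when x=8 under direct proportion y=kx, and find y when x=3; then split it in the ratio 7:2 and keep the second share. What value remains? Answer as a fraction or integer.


Start with 333.
Step 1: Decrease by 20%: 333 * 80/100 = 1332/5
Step 2: Direct prop: k = (1332/5)/8; new y = k*3 = 1332/5*3/8 = 999/10
Step 3: Split 7:2, second share = 999/10 * 2/9 = 111/5
Final result = 111/5

111/5


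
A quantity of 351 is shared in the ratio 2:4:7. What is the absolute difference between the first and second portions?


Total parts = 2 + 4 + 7 = 13
Value per part = 351 / 13 = 27
Shares: 2*27=54, 4*27=108, 7*27=189
First share = 54, second share = 108
Difference = |54 - 108| = 54

54


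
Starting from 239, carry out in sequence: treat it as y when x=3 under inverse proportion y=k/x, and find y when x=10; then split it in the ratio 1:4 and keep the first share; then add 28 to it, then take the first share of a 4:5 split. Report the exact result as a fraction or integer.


Start with 239.
Step 1: Inverse prop: k = (239)*3; new y = k/10 = 239*3/10 = 717/10
Step 2: Split 1:4, first share = 717/10 * 1/5 = 717/50
Step 3: Add 28: 717/50+28=2117/50; split 4:5 first = 2117/50*4/9 = 4234/225
Final result = 4234/225

4234/225


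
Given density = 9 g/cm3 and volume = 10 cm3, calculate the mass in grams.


Using mass = density * volume
Density = 9 g/cm3
Volume = 10 cm3
Mass = 9 * 10
= 90 g

90


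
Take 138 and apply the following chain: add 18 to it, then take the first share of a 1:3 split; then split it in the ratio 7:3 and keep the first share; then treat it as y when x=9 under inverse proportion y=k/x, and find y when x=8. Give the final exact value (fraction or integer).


Start with 138.
Step 1: Add 18: 138+18=156; split 1:3 first = 156*1/4 = 39
Step 2: Split 7:3, first share = 39 * 7/10 = 273/10
Step 3: Inverse prop: k = (273/10)*9; new y = k/8 = 273/10*9/8 = 2457/80
Final result = 2457/80

2457/80


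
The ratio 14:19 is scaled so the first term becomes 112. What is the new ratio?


Original ratio: 14:19
First term target: 112
Scale factor = 112 / 14 = 8
Multiply second term: 19 * 8 = 152
Equivalent ratio = 112:152

112:152


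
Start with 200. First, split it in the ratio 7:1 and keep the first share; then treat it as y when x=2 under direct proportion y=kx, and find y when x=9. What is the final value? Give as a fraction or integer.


Start with 200.
Step 1: Split 7:1, first share = 200 * 7/8 = 175
Step 2: Direct prop: k = (175)/2; new y = k*9 = 175*9/2 = 1575/2
Final result = 1575/2

1575/2


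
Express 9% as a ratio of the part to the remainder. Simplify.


Part = 9%, Remainder = 91%
Ratio = 9:91
GCD(9, 91) = 1
Simplify: 9:91 = 9:91

9:91


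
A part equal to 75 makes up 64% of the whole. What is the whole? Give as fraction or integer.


Given: 75 is 64% of the whole
Set up: 75 = 64/100 * whole
whole = 75 * 100 / 64
whole = 7500 / 64
whole = 1875/16

1875/16


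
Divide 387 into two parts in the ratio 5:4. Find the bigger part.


Total parts = 5 + 4 = 9
Value per part = 387 / 9 = 43
First share = 5 * 43 = 215
Second share = 4 * 43 = 172
Larger share = 215

215


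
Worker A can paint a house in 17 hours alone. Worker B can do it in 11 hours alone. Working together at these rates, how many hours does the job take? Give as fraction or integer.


Rate of A = 1/17 job per hour
Rate of B = 1/11 job per hour
Combined rate = 1/17 + 1/11
Find common denominator: (11 + 17)/(17*11) = 28/187
Combined rate = 28/187 job per hour
Time together = 1 / (28/187) = 187/28 hours

187/28


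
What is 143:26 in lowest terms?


Find GCD(143, 26)
GCD = 13
Divide both by 13: 143/13 = 11, 26/13 = 2
Simplified ratio = 11:2

11:2


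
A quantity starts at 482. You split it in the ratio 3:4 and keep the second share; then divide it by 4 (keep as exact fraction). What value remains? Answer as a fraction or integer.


Start with 482.
Step 1: Split 3:4, second share = 482 * 4/7 = 1928/7
Step 2: Divide by 4: 1928/7 / 4 = 482/7
Final result = 482/7

482/7
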